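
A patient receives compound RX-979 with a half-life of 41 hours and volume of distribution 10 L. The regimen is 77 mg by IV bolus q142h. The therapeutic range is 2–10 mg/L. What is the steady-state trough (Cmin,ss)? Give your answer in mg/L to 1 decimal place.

0.8 mg/L

k = ln2/t½ = ln2/41 ≈ 0.016906 h⁻¹; fraction remaining f = e^(−kτ) = e^(−0.016906×142) ≈ 0.0907.
Single-dose peak C₀ = D/Vd = 77/10 ≈ 7.700 mg/L.
Steady-state trough Cmin,ss = C₀·f/(1−f) ≈ 7.700 × 0.0907/0.9093 ≈ 0.768 mg/L.
Trough 0.8 mg/L vs MEC 2 mg/L: subtherapeutic.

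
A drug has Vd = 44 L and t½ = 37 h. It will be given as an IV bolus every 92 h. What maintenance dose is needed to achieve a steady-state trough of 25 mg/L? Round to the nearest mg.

τ/t½ = 92/37 ≈ 2.4865, so f = (1/2)^(92/37) ≈ 0.178440.
Cmin,ss = (D/Vd)·f/(1−f), so D = Cmin,ss·Vd·(1−f)/f.
D = 25 × 44 × (1−f)/f ≈ 25 × 44 × 4.60412 ≈ 5064.53 mg.

5065 mg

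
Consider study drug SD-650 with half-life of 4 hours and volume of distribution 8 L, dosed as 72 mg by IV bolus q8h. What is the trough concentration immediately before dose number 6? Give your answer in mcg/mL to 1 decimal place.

f = (1/2)^(τ/t½) = (1/2)^(8/4) ≈ 0.2500.
C₀ = D/Vd = 72/8 ≈ 9.000 mcg/mL.
Before the 6th dose, 5 doses have been given. Superposition: Cmin = C₀·(f + f² + … + f^5).
≈ 9.000 × (0.2500 + 0.0625 + 0.0156 + 0.0039 + 0.0010) ≈ 9.000 × 0.3330 ≈ 2.997 mcg/mL.

3.0 mcg/mL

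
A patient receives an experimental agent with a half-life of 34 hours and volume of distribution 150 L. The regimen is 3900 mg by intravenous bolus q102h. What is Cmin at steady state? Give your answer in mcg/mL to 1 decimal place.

τ = 102 h = 3 half-lives, so f = (1/2)^3 = 0.125.
Accumulation ratio R = 1/(1 − f) = 1/0.875 = 8/7.
Single-dose peak C₀ = D/Vd = 3900/150 = 26 mcg/mL.
Steady-state peak Cmax,ss = C₀·R = 26 × 8/7 ≈ 29.714 mcg/mL.
Steady-state trough Cmin,ss = Cmax,ss·f ≈ 29.714 × 0.125 ≈ 3.714 mcg/mL.

3.7 mcg/mL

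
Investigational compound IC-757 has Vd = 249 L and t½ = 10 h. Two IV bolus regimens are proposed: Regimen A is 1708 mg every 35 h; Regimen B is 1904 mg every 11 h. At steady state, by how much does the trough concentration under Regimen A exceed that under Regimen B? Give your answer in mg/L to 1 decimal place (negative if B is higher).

Regimen A: f = (1/2)^(35/10) ≈ 0.0884; Cmin,ss = (1708/249)·f/(1−f) ≈ 0.665 mg/L.
Regimen B: f = (1/2)^(11/10) ≈ 0.4665; Cmin,ss = (1904/249)·f/(1−f) ≈ 6.686 mg/L.
Difference ≈ 0.665 − 6.686 ≈ -6.021 mg/L.

-6.0 mg/L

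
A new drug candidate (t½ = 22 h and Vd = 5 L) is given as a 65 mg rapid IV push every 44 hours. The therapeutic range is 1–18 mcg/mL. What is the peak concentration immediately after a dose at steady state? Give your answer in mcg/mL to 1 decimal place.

The dosing interval is 2 half-lives, so f = 2^(−2) = 0.25.
At steady state, R = 1/(1 − 0.25) = 4/3.
Single-dose peak C₀ = D/Vd = 65/5 = 13 mcg/mL.
Steady-state peak Cmax,ss = C₀·R = 13 × 4/3 ≈ 17.333 mcg/mL.
Peak 17.3 mcg/mL vs MTC 18 mcg/mL: below toxic threshold.

17.3 mcg/mL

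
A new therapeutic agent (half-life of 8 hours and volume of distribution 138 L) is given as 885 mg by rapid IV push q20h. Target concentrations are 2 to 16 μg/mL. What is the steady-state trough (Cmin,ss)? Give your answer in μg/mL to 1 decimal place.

τ/t½ = 20/8 ≈ 2.5, so fraction remaining f = (1/2)^(20/8) ≈ 0.1768.
At steady state, accumulation factor R = 1/(1 − e^(−kτ)) ≈ 1.2148.
Each bolus raises the concentration by D/Vd = 885/138 ≈ 6.413 μg/mL.
Cmax,ss = C₀/(1 − f) ≈ 6.413/0.8232 ≈ 7.790 μg/mL.
Steady-state trough Cmin,ss = Cmax,ss·f ≈ 7.790 × 0.1768 ≈ 1.377 μg/mL.
Trough 1.4 μg/mL vs MEC 2 μg/mL: subtherapeutic.

1.4 μg/mL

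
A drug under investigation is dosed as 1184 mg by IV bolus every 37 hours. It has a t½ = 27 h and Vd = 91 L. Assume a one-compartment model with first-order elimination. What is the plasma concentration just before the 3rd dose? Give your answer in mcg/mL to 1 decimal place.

7.0 mcg/mL

f = (1/2)^(τ/t½) = (1/2)^(37/27) ≈ 0.3868.
C₀ = D/Vd = 1184/91 ≈ 13.011 mcg/mL.
Before the 3rd dose, 2 doses have been given. Superposition: Cmin = C₀·(f + f²).
≈ 13.011 × (0.3868 + 0.1496) ≈ 13.011 × 0.5364 ≈ 6.979 mcg/mL.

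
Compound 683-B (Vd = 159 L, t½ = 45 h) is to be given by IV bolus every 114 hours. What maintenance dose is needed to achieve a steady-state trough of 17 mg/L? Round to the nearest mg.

12945 mg

τ/t½ = 114/45 ≈ 2.5333, so f = (1/2)^(114/45) ≈ 0.172739.
Cmin,ss = (D/Vd)·f/(1−f), so D = Cmin,ss·Vd·(1−f)/f.
D = 17 × 159 × (1−f)/f ≈ 17 × 159 × 4.78908 ≈ 12944.88 mg.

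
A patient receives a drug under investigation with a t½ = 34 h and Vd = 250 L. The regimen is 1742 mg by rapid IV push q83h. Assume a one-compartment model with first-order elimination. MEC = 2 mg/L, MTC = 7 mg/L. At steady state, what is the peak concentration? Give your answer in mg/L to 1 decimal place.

8.5 mg/L

Over one 83-h interval, 83/34 ≈ 2.4412 half-lives elapse, leaving f ≈ 0.1841 of each dose.
Accumulation ratio R = 1/(1 − f) ≈ 1/0.8159 ≈ 1.2256.
Single-dose peak C₀ = D/Vd = 1742/250 ≈ 6.968 mg/L.
Cmax,ss = C₀/(1 − f) ≈ 6.968/0.8159 ≈ 8.540 mg/L.
Peak 8.5 mg/L vs MTC 7 mg/L: exceeds toxic threshold.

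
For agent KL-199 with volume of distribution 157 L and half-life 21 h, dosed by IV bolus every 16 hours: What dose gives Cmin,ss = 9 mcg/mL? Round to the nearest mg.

983 mg

τ/t½ = 16/21 ≈ 0.7619, so f = (1/2)^(16/21) ≈ 0.589717.
Cmin,ss = (D/Vd)·f/(1−f), so D = Cmin,ss·Vd·(1−f)/f.
D = 9 × 157 × (1−f)/f ≈ 9 × 157 × 0.69573 ≈ 983.07 mg.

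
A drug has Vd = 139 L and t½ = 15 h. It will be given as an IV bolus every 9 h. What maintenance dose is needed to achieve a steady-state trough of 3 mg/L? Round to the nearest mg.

τ/t½ = 9/15 ≈ 0.6, so f = (1/2)^(9/15) ≈ 0.659754.
Cmin,ss = (D/Vd)·f/(1−f), so D = Cmin,ss·Vd·(1−f)/f.
D = 3 × 139 × (1−f)/f ≈ 3 × 139 × 0.51572 ≈ 215.06 mg.

215 mg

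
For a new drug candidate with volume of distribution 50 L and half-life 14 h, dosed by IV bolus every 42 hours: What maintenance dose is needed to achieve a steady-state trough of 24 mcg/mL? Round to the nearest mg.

τ/t½ = 42/14 ≈ 3, so f = (1/2)^(42/14) ≈ 0.125000.
Cmin,ss = (D/Vd)·f/(1−f), so D = Cmin,ss·Vd·(1−f)/f.
D = 24 × 50 × (1−f)/f ≈ 24 × 50 × 7.00000 ≈ 8400.00 mg.

8400 mg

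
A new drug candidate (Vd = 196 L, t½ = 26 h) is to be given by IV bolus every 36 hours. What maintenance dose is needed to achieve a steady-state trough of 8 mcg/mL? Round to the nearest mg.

τ/t½ = 36/26 ≈ 1.3846, so f = (1/2)^(36/26) ≈ 0.382992.
Cmin,ss = (D/Vd)·f/(1−f), so D = Cmin,ss·Vd·(1−f)/f.
D = 8 × 196 × (1−f)/f ≈ 8 × 196 × 1.61102 ≈ 2526.08 mg.

2526 mg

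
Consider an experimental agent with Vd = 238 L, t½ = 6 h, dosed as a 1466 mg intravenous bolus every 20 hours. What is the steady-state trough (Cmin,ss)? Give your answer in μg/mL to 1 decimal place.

0.7 μg/mL

Over one 20-h interval, 20/6 ≈ 3.3333 half-lives elapse, leaving f ≈ 0.0992 of each dose.
Accumulation ratio R = 1/(1 − f) ≈ 1/0.9008 ≈ 1.1101.
Single-dose peak C₀ = D/Vd = 1466/238 ≈ 6.160 μg/mL.
Cmax,ss = C₀/(1 − f) ≈ 6.160/0.9008 ≈ 6.838 μg/mL.
One interval later, Cmin,ss = Cmax,ss·e^(−kτ) ≈ 6.838 × 0.0992 ≈ 0.678 μg/mL.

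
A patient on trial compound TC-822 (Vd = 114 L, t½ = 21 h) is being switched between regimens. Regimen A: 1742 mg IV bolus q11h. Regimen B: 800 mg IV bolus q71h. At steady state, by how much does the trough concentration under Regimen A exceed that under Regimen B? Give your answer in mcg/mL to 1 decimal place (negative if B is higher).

Regimen A: f = (1/2)^(11/21) ≈ 0.6955; Cmin,ss = (1742/114)·f/(1−f) ≈ 34.902 mcg/mL.
Regimen B: f = (1/2)^(71/21) ≈ 0.0960; Cmin,ss = (800/114)·f/(1−f) ≈ 0.745 mcg/mL.
Difference ≈ 34.902 − 0.745 ≈ 34.157 mcg/mL.

34.2 mcg/mL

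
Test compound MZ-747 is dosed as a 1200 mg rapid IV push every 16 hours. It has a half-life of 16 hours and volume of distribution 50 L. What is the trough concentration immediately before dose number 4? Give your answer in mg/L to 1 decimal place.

f = (1/2)^(τ/t½) = (1/2)^(16/16) ≈ 0.5000.
C₀ = D/Vd = 1200/50 ≈ 24.000 mg/L.
Before the 4th dose, 3 doses have been given. Superposition: Cmin = C₀·(f + f² + … + f^3).
≈ 24.000 × (0.5000 + 0.2500 + 0.1250) ≈ 24.000 × 0.8750 ≈ 21.000 mg/L.

21.0 mg/L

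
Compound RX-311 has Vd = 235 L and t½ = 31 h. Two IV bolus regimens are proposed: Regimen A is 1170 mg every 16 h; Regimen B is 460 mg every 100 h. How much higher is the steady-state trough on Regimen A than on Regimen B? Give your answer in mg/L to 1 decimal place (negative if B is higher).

Regimen A: f = (1/2)^(16/31) ≈ 0.6992; Cmin,ss = (1170/235)·f/(1−f) ≈ 11.573 mg/L.
Regimen B: f = (1/2)^(100/31) ≈ 0.1069; Cmin,ss = (460/235)·f/(1−f) ≈ 0.234 mg/L.
Difference ≈ 11.573 − 0.234 ≈ 11.339 mg/L.

11.3 mg/L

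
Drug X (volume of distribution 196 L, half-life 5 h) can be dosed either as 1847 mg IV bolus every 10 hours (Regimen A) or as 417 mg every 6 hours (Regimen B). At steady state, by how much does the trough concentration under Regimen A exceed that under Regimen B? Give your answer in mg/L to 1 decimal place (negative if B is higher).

Regimen A: f = (1/2)^(10/5) ≈ 0.2500; Cmin,ss = (1847/196)·f/(1−f) ≈ 3.141 mg/L.
Regimen B: f = (1/2)^(6/5) ≈ 0.4353; Cmin,ss = (417/196)·f/(1−f) ≈ 1.640 mg/L.
Difference ≈ 3.141 − 1.640 ≈ 1.501 mg/L.

1.5 mg/L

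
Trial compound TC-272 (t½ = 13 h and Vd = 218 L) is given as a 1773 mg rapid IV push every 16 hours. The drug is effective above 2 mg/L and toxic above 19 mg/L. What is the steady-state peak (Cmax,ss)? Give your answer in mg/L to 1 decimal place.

14.2 mg/L

k = ln2/t½ = ln2/13 ≈ 0.053319 h⁻¹; fraction remaining f = e^(−kτ) = e^(−0.053319×16) ≈ 0.4261.
Accumulation ratio R = 1/(1 − f) ≈ 1/0.5739 ≈ 1.7425.
Single-dose peak C₀ = D/Vd = 1773/218 ≈ 8.133 mg/L.
Steady-state peak Cmax,ss = C₀·R ≈ 8.133 × 1.7425 ≈ 14.172 mg/L.
Peak 14.2 mg/L vs MTC 19 mg/L: below toxic threshold.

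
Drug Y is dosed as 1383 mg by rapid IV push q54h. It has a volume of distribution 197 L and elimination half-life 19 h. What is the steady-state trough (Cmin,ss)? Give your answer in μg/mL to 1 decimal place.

k = ln2/t½ = ln2/19 ≈ 0.036481 h⁻¹; fraction remaining f = e^(−kτ) = e^(−0.036481×54) ≈ 0.1395.
Single-dose peak C₀ = D/Vd = 1383/197 ≈ 7.020 μg/mL.
Steady-state trough Cmin,ss = C₀·f/(1−f) ≈ 7.020 × 0.1395/0.8605 ≈ 1.138 μg/mL.

1.1 μg/mL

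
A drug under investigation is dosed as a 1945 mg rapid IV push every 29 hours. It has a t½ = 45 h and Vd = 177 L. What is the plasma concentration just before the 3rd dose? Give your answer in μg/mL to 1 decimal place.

f = (1/2)^(τ/t½) = (1/2)^(29/45) ≈ 0.6397.
C₀ = D/Vd = 1945/177 ≈ 10.989 μg/mL.
Before the 3rd dose, 2 doses have been given. Superposition: Cmin = C₀·(f + f²).
≈ 10.989 × (0.6397 + 0.4092) ≈ 10.989 × 1.0489 ≈ 11.526 μg/mL.

11.5 μg/mL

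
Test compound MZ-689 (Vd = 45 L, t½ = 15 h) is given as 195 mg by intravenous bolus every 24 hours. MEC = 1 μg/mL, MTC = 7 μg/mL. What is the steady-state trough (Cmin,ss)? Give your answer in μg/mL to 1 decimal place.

k = ln2/t½ = ln2/15 ≈ 0.046210 h⁻¹; fraction remaining f = e^(−kτ) = e^(−0.046210×24) ≈ 0.3299.
Accumulation ratio R = 1/(1 − f) ≈ 1/0.6701 ≈ 1.4923.
Single-dose peak C₀ = D/Vd = 195/45 ≈ 4.333 μg/mL.
Steady-state peak Cmax,ss = C₀·R ≈ 4.333 × 1.4923 ≈ 6.466 μg/mL.
Steady-state trough Cmin,ss = Cmax,ss·f ≈ 6.466 × 0.3299 ≈ 2.133 μg/mL.
Trough 2.1 μg/mL vs MEC 1 μg/mL: adequate.

2.1 μg/mL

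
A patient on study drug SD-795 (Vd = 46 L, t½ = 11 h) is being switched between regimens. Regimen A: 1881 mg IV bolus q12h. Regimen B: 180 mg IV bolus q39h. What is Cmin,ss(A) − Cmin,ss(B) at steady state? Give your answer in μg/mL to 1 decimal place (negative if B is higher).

35.8 μg/mL

Regimen A: f = (1/2)^(12/11) ≈ 0.4695; Cmin,ss = (1881/46)·f/(1−f) ≈ 36.189 μg/mL.
Regimen B: f = (1/2)^(39/11) ≈ 0.0856; Cmin,ss = (180/46)·f/(1−f) ≈ 0.366 μg/mL.
Difference ≈ 36.189 − 0.366 ≈ 35.823 μg/mL.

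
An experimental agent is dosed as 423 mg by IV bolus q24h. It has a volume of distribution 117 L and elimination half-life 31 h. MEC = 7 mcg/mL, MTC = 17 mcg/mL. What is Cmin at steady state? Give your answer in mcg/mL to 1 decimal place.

5.1 mcg/mL

k = ln2/t½ = ln2/31 ≈ 0.022360 h⁻¹; fraction remaining f = e^(−kτ) = e^(−0.022360×24) ≈ 0.5847.
At steady state, accumulation factor R = 1/(1 − e^(−kτ)) ≈ 2.4079.
Single-dose peak C₀ = D/Vd = 423/117 ≈ 3.615 mcg/mL.
Cmax,ss = C₀/(1 − f) ≈ 3.615/0.4153 ≈ 8.705 mcg/mL.
Steady-state trough Cmin,ss = Cmax,ss·f ≈ 8.705 × 0.5847 ≈ 5.090 mcg/mL.
Trough 5.1 mcg/mL vs MEC 7 mcg/mL: subtherapeutic.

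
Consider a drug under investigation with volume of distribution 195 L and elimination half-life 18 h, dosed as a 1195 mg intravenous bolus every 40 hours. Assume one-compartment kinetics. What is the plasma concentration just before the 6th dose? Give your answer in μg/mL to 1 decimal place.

1.7 μg/mL

f = (1/2)^(τ/t½) = (1/2)^(40/18) ≈ 0.2143.
C₀ = D/Vd = 1195/195 ≈ 6.128 μg/mL.
Before the 6th dose, 5 doses have been given. Superposition: Cmin = C₀·(f + f² + … + f^5).
≈ 6.128 × (0.2143 + 0.0459 + 0.0098 + 0.0021 + 0.0005) ≈ 6.128 × 0.2726 ≈ 1.670 μg/mL.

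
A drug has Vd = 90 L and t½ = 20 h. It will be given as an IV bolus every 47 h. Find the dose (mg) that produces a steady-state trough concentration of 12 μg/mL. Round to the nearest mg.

4426 mg

τ/t½ = 47/20 ≈ 2.35, so f = (1/2)^(47/20) ≈ 0.196146.
Cmin,ss = (D/Vd)·f/(1−f), so D = Cmin,ss·Vd·(1−f)/f.
D = 12 × 90 × (1−f)/f ≈ 12 × 90 × 4.09824 ≈ 4426.10 mg.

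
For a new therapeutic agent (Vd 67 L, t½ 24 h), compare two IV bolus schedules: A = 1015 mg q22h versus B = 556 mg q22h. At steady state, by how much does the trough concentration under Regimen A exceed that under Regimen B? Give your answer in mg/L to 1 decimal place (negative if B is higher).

Regimen A: f = (1/2)^(22/24) ≈ 0.5297; Cmin,ss = (1015/67)·f/(1−f) ≈ 17.063 mg/L.
Regimen B: f = (1/2)^(22/24) ≈ 0.5297; Cmin,ss = (556/67)·f/(1−f) ≈ 9.347 mg/L.
Difference ≈ 17.063 − 9.347 ≈ 7.716 mg/L.

7.7 mg/L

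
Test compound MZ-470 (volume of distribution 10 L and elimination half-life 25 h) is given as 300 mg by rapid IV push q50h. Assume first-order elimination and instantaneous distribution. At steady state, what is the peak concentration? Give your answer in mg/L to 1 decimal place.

40.0 mg/L

The dosing interval is 2 half-lives, so f = 2^(−2) = 0.25.
Accumulation ratio R = 1/(1 − f) = 1/0.75 = 4/3.
Single-dose peak C₀ = D/Vd = 300/10 = 30 mg/L.
Steady-state peak Cmax,ss = C₀·R = 30 × 4/3 ≈ 40.000 mg/L.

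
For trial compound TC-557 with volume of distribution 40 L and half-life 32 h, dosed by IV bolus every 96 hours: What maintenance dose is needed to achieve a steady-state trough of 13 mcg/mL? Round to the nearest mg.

3640 mg

τ/t½ = 96/32 ≈ 3, so f = (1/2)^(96/32) ≈ 0.125000.
Cmin,ss = (D/Vd)·f/(1−f), so D = Cmin,ss·Vd·(1−f)/f.
D = 13 × 40 × (1−f)/f ≈ 13 × 40 × 7.00000 ≈ 3640.00 mg.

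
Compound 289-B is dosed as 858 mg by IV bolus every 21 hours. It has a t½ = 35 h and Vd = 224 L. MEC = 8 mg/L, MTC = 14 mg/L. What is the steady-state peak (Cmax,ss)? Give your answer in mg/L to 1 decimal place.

Over one 21-h interval, 21/35 ≈ 0.6 half-lives elapse, leaving f ≈ 0.6598 of each dose.
Accumulation ratio R = 1/(1 − f) ≈ 1/0.3402 ≈ 2.9394.
Single-dose peak C₀ = D/Vd = 858/224 ≈ 3.830 mg/L.
Steady-state peak Cmax,ss = C₀·R ≈ 3.830 × 2.9394 ≈ 11.258 mg/L.
Peak 11.3 mg/L vs MTC 14 mg/L: below toxic threshold.

11.3 mg/L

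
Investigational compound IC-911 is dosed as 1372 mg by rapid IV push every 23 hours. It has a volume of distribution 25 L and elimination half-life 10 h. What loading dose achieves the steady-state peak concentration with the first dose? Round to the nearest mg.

f = (1/2)^(23/10) ≈ 0.203063; accumulation ratio R = 1/(1−f) ≈ 1.25480.
Loading dose to hit Cmax,ss on first dose: D_load = D_maint·R ≈ 1372 × 1.25480 ≈ 1721.59 mg.

1722 mg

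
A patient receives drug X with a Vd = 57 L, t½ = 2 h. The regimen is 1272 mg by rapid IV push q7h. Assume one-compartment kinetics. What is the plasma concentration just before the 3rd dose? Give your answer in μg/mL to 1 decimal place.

f = (1/2)^(τ/t½) = (1/2)^(7/2) ≈ 0.0884.
C₀ = D/Vd = 1272/57 ≈ 22.316 μg/mL.
Before the 3rd dose, 2 doses have been given. Superposition: Cmin = C₀·(f + f²).
≈ 22.316 × (0.0884 + 0.0078) ≈ 22.316 × 0.0962 ≈ 2.147 μg/mL.

2.1 μg/mL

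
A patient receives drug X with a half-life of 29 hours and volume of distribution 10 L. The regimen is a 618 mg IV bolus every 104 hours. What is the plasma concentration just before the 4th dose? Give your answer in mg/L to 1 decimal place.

5.6 mg/L

f = (1/2)^(τ/t½) = (1/2)^(104/29) ≈ 0.0833.
C₀ = D/Vd = 618/10 ≈ 61.800 mg/L.
Before the 4th dose, 3 doses have been given. Superposition: Cmin = C₀·(f + f² + … + f^3).
≈ 61.800 × (0.0833 + 0.0069 + 0.0006) ≈ 61.800 × 0.0908 ≈ 5.611 mg/L.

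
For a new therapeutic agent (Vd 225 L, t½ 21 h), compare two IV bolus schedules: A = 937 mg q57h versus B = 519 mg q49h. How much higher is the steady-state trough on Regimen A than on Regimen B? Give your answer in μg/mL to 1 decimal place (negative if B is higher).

0.2 μg/mL

Regimen A: f = (1/2)^(57/21) ≈ 0.1524; Cmin,ss = (937/225)·f/(1−f) ≈ 0.749 μg/mL.
Regimen B: f = (1/2)^(49/21) ≈ 0.1984; Cmin,ss = (519/225)·f/(1−f) ≈ 0.571 μg/mL.
Difference ≈ 0.749 − 0.571 ≈ 0.178 μg/mL.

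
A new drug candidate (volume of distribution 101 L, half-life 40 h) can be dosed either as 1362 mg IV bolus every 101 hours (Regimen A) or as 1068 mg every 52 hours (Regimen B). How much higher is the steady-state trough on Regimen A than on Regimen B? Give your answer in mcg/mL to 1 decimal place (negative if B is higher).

-4.4 mcg/mL

Regimen A: f = (1/2)^(101/40) ≈ 0.1737; Cmin,ss = (1362/101)·f/(1−f) ≈ 2.835 mcg/mL.
Regimen B: f = (1/2)^(52/40) ≈ 0.4061; Cmin,ss = (1068/101)·f/(1−f) ≈ 7.231 mcg/mL.
Difference ≈ 2.835 − 7.231 ≈ -4.396 mcg/mL.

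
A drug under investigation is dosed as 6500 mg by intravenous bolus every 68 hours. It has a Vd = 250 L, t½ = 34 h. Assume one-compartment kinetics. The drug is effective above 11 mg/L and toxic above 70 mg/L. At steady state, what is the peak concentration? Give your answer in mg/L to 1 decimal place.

τ = 68 h = 2 half-lives, so f = (1/2)^2 = 0.25.
Accumulation ratio R = 1/(1 − f) = 1/0.75 = 4/3.
Single-dose peak C₀ = D/Vd = 6500/250 = 26 mg/L.
Steady-state peak Cmax,ss = C₀·R = 26 × 4/3 ≈ 34.667 mg/L.
Peak 34.7 mg/L vs MTC 70 mg/L: below toxic threshold.

34.7 mg/L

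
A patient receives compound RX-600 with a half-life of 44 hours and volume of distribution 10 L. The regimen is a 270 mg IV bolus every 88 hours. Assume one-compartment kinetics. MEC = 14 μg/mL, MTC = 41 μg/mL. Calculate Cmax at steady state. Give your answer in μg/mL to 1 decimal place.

36.0 μg/mL

τ = 88 h = 2 half-lives, so f = (1/2)^2 = 0.25.
Accumulation ratio R = 1/(1 − f) = 1/0.75 = 4/3.
Single-dose peak C₀ = D/Vd = 270/10 = 27 μg/mL.
Steady-state peak Cmax,ss = C₀·R = 27 × 4/3 ≈ 36.000 μg/mL.
Peak 36.0 μg/mL vs MTC 41 μg/mL: below toxic threshold.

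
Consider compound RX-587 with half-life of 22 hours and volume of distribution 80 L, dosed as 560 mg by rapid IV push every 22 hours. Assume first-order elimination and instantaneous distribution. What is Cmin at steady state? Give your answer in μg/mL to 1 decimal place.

The dosing interval is 1 half-life, so f = 2^(−1) = 0.5.
Accumulation ratio R = 1/(1 − f) = 1/0.5 = 2/1.
Single-dose peak C₀ = D/Vd = 560/80 = 7 μg/mL.
Steady-state peak Cmax,ss = C₀·R = 7 × 2/1 ≈ 14.000 μg/mL.
Steady-state trough Cmin,ss = Cmax,ss·f ≈ 14.000 × 0.5 ≈ 7.000 μg/mL.

7.0 μg/mL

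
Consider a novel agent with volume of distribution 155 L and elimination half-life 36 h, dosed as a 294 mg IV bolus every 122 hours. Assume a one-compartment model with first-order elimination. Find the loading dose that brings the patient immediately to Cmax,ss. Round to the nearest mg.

f = (1/2)^(122/36) ≈ 0.095465; accumulation ratio R = 1/(1−f) ≈ 1.10554.
Loading dose to hit Cmax,ss on first dose: D_load = D_maint·R ≈ 294 × 1.10554 ≈ 325.03 mg.

325 mg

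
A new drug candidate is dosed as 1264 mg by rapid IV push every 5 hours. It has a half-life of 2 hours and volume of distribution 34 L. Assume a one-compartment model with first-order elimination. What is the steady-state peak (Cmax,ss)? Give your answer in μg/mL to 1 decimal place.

Over one 5-h interval, 5/2 ≈ 2.5 half-lives elapse, leaving f ≈ 0.1768 of each dose.
At steady state, accumulation factor R = 1/(1 − e^(−kτ)) ≈ 1.2148.
Each bolus raises the concentration by D/Vd = 1264/34 ≈ 37.176 μg/mL.
Cmax,ss = C₀/(1 − f) ≈ 37.176/0.8232 ≈ 45.160 μg/mL.

45.2 μg/mL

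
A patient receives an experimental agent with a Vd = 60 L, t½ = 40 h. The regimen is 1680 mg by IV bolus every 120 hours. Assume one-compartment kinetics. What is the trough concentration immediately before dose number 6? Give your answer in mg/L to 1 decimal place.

f = (1/2)^(τ/t½) = (1/2)^(120/40) ≈ 0.1250.
C₀ = D/Vd = 1680/60 ≈ 28.000 mg/L.
Before the 6th dose, 5 doses have been given. Superposition: Cmin = C₀·(f + f² + … + f^5).
≈ 28.000 × (0.1250 + 0.0156 + 0.0020 + 0.0002 + 0.0000) ≈ 28.000 × 0.1428 ≈ 3.998 mg/L.

4.0 mg/L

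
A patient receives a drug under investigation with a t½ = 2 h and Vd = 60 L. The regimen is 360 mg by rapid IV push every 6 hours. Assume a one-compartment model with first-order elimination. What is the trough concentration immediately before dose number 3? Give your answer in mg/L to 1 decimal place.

0.8 mg/L

f = (1/2)^(τ/t½) = (1/2)^(6/2) ≈ 0.1250.
C₀ = D/Vd = 360/60 ≈ 6.000 mg/L.
Before the 3rd dose, 2 doses have been given. Superposition: Cmin = C₀·(f + f²).
≈ 6.000 × (0.1250 + 0.0156) ≈ 6.000 × 0.1406 ≈ 0.844 mg/L.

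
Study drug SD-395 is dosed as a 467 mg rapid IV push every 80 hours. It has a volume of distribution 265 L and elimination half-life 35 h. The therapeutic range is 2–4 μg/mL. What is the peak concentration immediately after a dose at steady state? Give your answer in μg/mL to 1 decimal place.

τ/t½ = 80/35 ≈ 2.2857, so fraction remaining f = (1/2)^(80/35) ≈ 0.2051.
Accumulation ratio R = 1/(1 − f) ≈ 1/0.7949 ≈ 1.2580.
Each bolus raises the concentration by D/Vd = 467/265 ≈ 1.762 μg/mL.
Cmax,ss = C₀/(1 − f) ≈ 1.762/0.7949 ≈ 2.217 μg/mL.
Peak 2.2 μg/mL vs MTC 4 μg/mL: below toxic threshold.

2.2 μg/mL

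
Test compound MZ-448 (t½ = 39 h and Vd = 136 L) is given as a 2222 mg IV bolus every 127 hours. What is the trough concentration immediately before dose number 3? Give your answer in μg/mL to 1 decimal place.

f = (1/2)^(τ/t½) = (1/2)^(127/39) ≈ 0.1046.
C₀ = D/Vd = 2222/136 ≈ 16.338 μg/mL.
Before the 3rd dose, 2 doses have been given. Superposition: Cmin = C₀·(f + f²).
≈ 16.338 × (0.1046 + 0.0109) ≈ 16.338 × 0.1155 ≈ 1.887 μg/mL.

1.9 μg/mL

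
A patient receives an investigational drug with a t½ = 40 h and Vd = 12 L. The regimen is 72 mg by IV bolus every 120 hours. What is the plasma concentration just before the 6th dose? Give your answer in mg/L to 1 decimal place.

0.9 mg/L

f = (1/2)^(τ/t½) = (1/2)^(120/40) ≈ 0.1250.
C₀ = D/Vd = 72/12 ≈ 6.000 mg/L.
Before the 6th dose, 5 doses have been given. Superposition: Cmin = C₀·(f + f² + … + f^5).
≈ 6.000 × (0.1250 + 0.0156 + 0.0020 + 0.0002 + 0.0000) ≈ 6.000 × 0.1428 ≈ 0.857 mg/L.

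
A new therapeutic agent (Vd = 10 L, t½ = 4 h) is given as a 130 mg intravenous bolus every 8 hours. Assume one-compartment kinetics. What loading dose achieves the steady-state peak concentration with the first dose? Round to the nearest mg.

f = (1/2)^(8/4) ≈ 0.250000; accumulation ratio R = 1/(1−f) ≈ 1.33333.
Loading dose to hit Cmax,ss on first dose: D_load = D_maint·R ≈ 130 × 1.33333 ≈ 173.33 mg.

173 mg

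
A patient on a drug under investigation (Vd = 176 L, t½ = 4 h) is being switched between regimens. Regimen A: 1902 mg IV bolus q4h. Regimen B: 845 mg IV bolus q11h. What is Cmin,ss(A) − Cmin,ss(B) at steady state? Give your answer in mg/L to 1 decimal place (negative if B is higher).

10.0 mg/L

Regimen A: f = (1/2)^(4/4) ≈ 0.5000; Cmin,ss = (1902/176)·f/(1−f) ≈ 10.807 mg/L.
Regimen B: f = (1/2)^(11/4) ≈ 0.1487; Cmin,ss = (845/176)·f/(1−f) ≈ 0.839 mg/L.
Difference ≈ 10.807 − 0.839 ≈ 9.968 mg/L.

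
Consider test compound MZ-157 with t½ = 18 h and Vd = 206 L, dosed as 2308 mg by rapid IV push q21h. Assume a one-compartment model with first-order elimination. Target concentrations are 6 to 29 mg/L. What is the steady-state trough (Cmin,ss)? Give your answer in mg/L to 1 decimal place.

τ/t½ = 21/18 ≈ 1.1667, so fraction remaining f = (1/2)^(21/18) ≈ 0.4454.
Single-dose peak C₀ = D/Vd = 2308/206 ≈ 11.204 mg/L.
Steady-state trough Cmin,ss = C₀·f/(1−f) ≈ 11.204 × 0.4454/0.5546 ≈ 8.998 mg/L.
Trough 9.0 mg/L vs MEC 6 mg/L: adequate.

9.0 mg/L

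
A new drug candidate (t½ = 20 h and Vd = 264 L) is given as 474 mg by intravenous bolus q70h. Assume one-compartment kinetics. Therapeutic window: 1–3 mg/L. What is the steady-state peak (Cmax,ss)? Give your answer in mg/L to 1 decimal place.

2.0 mg/L

τ/t½ = 70/20 ≈ 3.5, so fraction remaining f = (1/2)^(70/20) ≈ 0.0884.
Accumulation ratio R = 1/(1 − f) ≈ 1/0.9116 ≈ 1.0970.
Single-dose peak C₀ = D/Vd = 474/264 ≈ 1.795 mg/L.
Steady-state peak Cmax,ss = C₀·R ≈ 1.795 × 1.0970 ≈ 1.969 mg/L.
Peak 2.0 mg/L vs MTC 3 mg/L: below toxic threshold.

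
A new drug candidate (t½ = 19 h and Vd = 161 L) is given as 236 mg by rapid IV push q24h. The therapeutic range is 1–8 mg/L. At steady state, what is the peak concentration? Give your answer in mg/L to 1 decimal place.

Over one 24-h interval, 24/19 ≈ 1.2632 half-lives elapse, leaving f ≈ 0.4166 of each dose.
At steady state, accumulation factor R = 1/(1 − e^(−kτ)) ≈ 1.7141.
Each bolus raises the concentration by D/Vd = 236/161 ≈ 1.466 mg/L.
Cmax,ss = C₀/(1 − f) ≈ 1.466/0.5834 ≈ 2.513 mg/L.
Peak 2.5 mg/L vs MTC 8 mg/L: below toxic threshold.

2.5 mg/L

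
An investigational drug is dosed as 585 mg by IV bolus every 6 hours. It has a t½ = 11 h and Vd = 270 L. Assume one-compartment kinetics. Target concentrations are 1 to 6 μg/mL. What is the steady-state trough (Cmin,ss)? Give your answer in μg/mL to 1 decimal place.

4.7 μg/mL

Over one 6-h interval, 6/11 ≈ 0.54545 half-lives elapse, leaving f ≈ 0.6852 of each dose.
At steady state, accumulation factor R = 1/(1 − e^(−kτ)) ≈ 3.1766.
Single-dose peak C₀ = D/Vd = 585/270 ≈ 2.167 μg/mL.
Steady-state peak Cmax,ss = C₀·R ≈ 2.167 × 3.1766 ≈ 6.884 μg/mL.
One interval later, Cmin,ss = Cmax,ss·e^(−kτ) ≈ 6.884 × 0.6852 ≈ 4.717 μg/mL.
Trough 4.7 μg/mL vs MEC 1 μg/mL: adequate.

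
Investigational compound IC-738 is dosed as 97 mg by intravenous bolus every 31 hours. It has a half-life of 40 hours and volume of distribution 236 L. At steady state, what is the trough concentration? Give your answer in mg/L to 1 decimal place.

Over one 31-h interval, 31/40 ≈ 0.775 half-lives elapse, leaving f ≈ 0.5844 of each dose.
At steady state, accumulation factor R = 1/(1 − e^(−kτ)) ≈ 2.4062.
Single-dose peak C₀ = D/Vd = 97/236 ≈ 0.411 mg/L.
Steady-state peak Cmax,ss = C₀·R ≈ 0.411 × 2.4062 ≈ 0.989 mg/L.
One interval later, Cmin,ss = Cmax,ss·e^(−kτ) ≈ 0.989 × 0.5844 ≈ 0.578 mg/L.

0.6 mg/L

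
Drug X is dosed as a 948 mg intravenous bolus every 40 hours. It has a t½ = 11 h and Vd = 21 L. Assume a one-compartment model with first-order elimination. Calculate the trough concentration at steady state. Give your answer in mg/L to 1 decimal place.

Over one 40-h interval, 40/11 ≈ 3.6364 half-lives elapse, leaving f ≈ 0.0804 of each dose.
At steady state, accumulation factor R = 1/(1 − e^(−kτ)) ≈ 1.0874.
Each bolus raises the concentration by D/Vd = 948/21 ≈ 45.143 mg/L.
Steady-state peak Cmax,ss = C₀·R ≈ 45.143 × 1.0874 ≈ 49.088 mg/L.
Steady-state trough Cmin,ss = Cmax,ss·f ≈ 49.088 × 0.0804 ≈ 3.947 mg/L.

3.9 mg/L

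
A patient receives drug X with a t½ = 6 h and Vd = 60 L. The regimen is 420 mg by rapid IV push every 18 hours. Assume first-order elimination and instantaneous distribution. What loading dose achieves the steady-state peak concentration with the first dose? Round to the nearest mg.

f = (1/2)^(18/6) ≈ 0.125000; accumulation ratio R = 1/(1−f) ≈ 1.14286.
Loading dose to hit Cmax,ss on first dose: D_load = D_maint·R ≈ 420 × 1.14286 ≈ 480.00 mg.

480 mg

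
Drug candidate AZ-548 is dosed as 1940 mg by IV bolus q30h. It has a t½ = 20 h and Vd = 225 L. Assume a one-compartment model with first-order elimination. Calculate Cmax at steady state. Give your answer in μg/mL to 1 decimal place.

13.3 μg/mL

τ/t½ = 30/20 ≈ 1.5, so fraction remaining f = (1/2)^(30/20) ≈ 0.3536.
At steady state, accumulation factor R = 1/(1 − e^(−kτ)) ≈ 1.5470.
Each bolus raises the concentration by D/Vd = 1940/225 ≈ 8.622 μg/mL.
Steady-state peak Cmax,ss = C₀·R ≈ 8.622 × 1.5470 ≈ 13.338 μg/mL.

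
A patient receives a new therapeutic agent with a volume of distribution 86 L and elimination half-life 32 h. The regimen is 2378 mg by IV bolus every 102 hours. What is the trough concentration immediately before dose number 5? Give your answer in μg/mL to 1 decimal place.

3.4 μg/mL

f = (1/2)^(τ/t½) = (1/2)^(102/32) ≈ 0.1098.
C₀ = D/Vd = 2378/86 ≈ 27.651 μg/mL.
Before the 5th dose, 4 doses have been given. Superposition: Cmin = C₀·(f + f² + … + f^4).
≈ 27.651 × (0.1098 + 0.0121 + 0.0013 + 0.0001) ≈ 27.651 × 0.1233 ≈ 3.409 μg/mL.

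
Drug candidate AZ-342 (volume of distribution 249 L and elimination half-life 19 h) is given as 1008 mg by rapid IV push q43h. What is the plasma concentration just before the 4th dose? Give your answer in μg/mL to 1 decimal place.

1.1 μg/mL

f = (1/2)^(τ/t½) = (1/2)^(43/19) ≈ 0.2083.
C₀ = D/Vd = 1008/249 ≈ 4.048 μg/mL.
Before the 4th dose, 3 doses have been given. Superposition: Cmin = C₀·(f + f² + … + f^3).
≈ 4.048 × (0.2083 + 0.0434 + 0.0090) ≈ 4.048 × 0.2607 ≈ 1.055 μg/mL.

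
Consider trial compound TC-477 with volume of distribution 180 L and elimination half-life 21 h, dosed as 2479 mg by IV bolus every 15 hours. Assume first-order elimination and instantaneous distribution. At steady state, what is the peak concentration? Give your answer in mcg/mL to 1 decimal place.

Over one 15-h interval, 15/21 ≈ 0.71429 half-lives elapse, leaving f ≈ 0.6095 of each dose.
Accumulation ratio R = 1/(1 − f) ≈ 1/0.3905 ≈ 2.5608.
Single-dose peak C₀ = D/Vd = 2479/180 ≈ 13.772 mcg/mL.
Cmax,ss = C₀/(1 − f) ≈ 13.772/0.3905 ≈ 35.268 mcg/mL.

35.3 mcg/mL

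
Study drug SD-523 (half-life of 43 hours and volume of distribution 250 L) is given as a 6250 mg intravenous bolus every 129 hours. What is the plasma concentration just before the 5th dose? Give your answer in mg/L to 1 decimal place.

3.6 mg/L

f = (1/2)^(τ/t½) = (1/2)^(129/43) ≈ 0.1250.
C₀ = D/Vd = 6250/250 ≈ 25.000 mg/L.
Before the 5th dose, 4 doses have been given. Superposition: Cmin = C₀·(f + f² + … + f^4).
≈ 25.000 × (0.1250 + 0.0156 + 0.0020 + 0.0002) ≈ 25.000 × 0.1428 ≈ 3.570 mg/L.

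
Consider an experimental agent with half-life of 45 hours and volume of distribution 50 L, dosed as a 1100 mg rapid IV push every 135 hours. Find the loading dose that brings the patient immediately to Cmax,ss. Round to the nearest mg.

f = (1/2)^(135/45) ≈ 0.125000; accumulation ratio R = 1/(1−f) ≈ 1.14286.
Loading dose to hit Cmax,ss on first dose: D_load = D_maint·R ≈ 1100 × 1.14286 ≈ 1257.15 mg.

1257 mg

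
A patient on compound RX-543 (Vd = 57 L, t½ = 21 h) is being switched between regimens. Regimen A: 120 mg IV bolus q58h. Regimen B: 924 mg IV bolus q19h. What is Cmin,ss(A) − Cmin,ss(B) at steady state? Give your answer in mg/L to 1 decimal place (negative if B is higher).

-18.2 mg/L

Regimen A: f = (1/2)^(58/21) ≈ 0.1474; Cmin,ss = (120/57)·f/(1−f) ≈ 0.364 mg/L.
Regimen B: f = (1/2)^(19/21) ≈ 0.5341; Cmin,ss = (924/57)·f/(1−f) ≈ 18.583 mg/L.
Difference ≈ 0.364 − 18.583 ≈ -18.219 mg/L.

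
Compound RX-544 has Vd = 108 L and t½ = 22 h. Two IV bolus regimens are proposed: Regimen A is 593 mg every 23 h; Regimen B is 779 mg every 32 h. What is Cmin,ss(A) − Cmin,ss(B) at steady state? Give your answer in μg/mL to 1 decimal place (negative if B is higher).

Regimen A: f = (1/2)^(23/22) ≈ 0.4845; Cmin,ss = (593/108)·f/(1−f) ≈ 5.161 μg/mL.
Regimen B: f = (1/2)^(32/22) ≈ 0.3649; Cmin,ss = (779/108)·f/(1−f) ≈ 4.144 μg/mL.
Difference ≈ 5.161 − 4.144 ≈ 1.017 μg/mL.

1.0 μg/mL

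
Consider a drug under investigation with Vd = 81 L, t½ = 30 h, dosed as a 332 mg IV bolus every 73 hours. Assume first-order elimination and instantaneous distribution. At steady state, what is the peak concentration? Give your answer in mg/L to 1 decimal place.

5.0 mg/L

Over one 73-h interval, 73/30 ≈ 2.4333 half-lives elapse, leaving f ≈ 0.1851 of each dose.
At steady state, accumulation factor R = 1/(1 − e^(−kτ)) ≈ 1.2271.
Single-dose peak C₀ = D/Vd = 332/81 ≈ 4.099 mg/L.
Cmax,ss = C₀/(1 − f) ≈ 4.099/0.8149 ≈ 5.030 mg/L.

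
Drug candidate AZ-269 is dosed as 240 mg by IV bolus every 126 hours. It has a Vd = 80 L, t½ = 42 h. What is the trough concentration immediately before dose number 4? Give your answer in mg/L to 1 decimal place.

f = (1/2)^(τ/t½) = (1/2)^(126/42) ≈ 0.1250.
C₀ = D/Vd = 240/80 ≈ 3.000 mg/L.
Before the 4th dose, 3 doses have been given. Superposition: Cmin = C₀·(f + f² + … + f^3).
≈ 3.000 × (0.1250 + 0.0156 + 0.0020) ≈ 3.000 × 0.1426 ≈ 0.428 mg/L.

0.4 mg/L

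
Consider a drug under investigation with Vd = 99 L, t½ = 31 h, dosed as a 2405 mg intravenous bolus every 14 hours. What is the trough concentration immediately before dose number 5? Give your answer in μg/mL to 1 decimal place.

47.2 μg/mL

f = (1/2)^(τ/t½) = (1/2)^(14/31) ≈ 0.7312.
C₀ = D/Vd = 2405/99 ≈ 24.293 μg/mL.
Before the 5th dose, 4 doses have been given. Superposition: Cmin = C₀·(f + f² + … + f^4).
≈ 24.293 × (0.7312 + 0.5347 + 0.3909 + 0.2859) ≈ 24.293 × 1.9427 ≈ 47.194 μg/mL.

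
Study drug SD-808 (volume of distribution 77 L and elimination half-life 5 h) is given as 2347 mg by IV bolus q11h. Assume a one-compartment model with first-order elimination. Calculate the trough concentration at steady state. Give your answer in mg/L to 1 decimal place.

8.5 mg/L

k = ln2/t½ = ln2/5 ≈ 0.138629 h⁻¹; fraction remaining f = e^(−kτ) = e^(−0.138629×11) ≈ 0.2176.
Each bolus raises the concentration by D/Vd = 2347/77 ≈ 30.481 mg/L.
Steady-state trough Cmin,ss = C₀·f/(1−f) ≈ 30.481 × 0.2176/0.7824 ≈ 8.477 mg/L.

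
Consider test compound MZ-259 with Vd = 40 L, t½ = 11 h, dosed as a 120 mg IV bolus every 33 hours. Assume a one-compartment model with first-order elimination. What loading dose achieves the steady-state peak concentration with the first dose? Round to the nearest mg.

137 mg

f = (1/2)^(33/11) ≈ 0.125000; accumulation ratio R = 1/(1−f) ≈ 1.14286.
Loading dose to hit Cmax,ss on first dose: D_load = D_maint·R ≈ 120 × 1.14286 ≈ 137.14 mg.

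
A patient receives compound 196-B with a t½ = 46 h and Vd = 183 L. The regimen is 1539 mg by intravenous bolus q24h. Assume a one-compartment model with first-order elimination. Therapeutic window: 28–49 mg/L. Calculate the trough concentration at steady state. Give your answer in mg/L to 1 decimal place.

τ/t½ = 24/46 ≈ 0.52174, so fraction remaining f = (1/2)^(24/46) ≈ 0.6965.
Each bolus raises the concentration by D/Vd = 1539/183 ≈ 8.410 mg/L.
Steady-state trough Cmin,ss = C₀·f/(1−f) ≈ 8.410 × 0.6965/0.3035 ≈ 19.300 mg/L.
Trough 19.3 mg/L vs MEC 28 mg/L: subtherapeutic.

19.3 mg/L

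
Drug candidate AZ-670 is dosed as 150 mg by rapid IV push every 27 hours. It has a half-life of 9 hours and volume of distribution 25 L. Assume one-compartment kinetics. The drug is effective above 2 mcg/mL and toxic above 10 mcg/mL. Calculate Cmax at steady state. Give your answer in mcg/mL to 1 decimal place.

6.9 mcg/mL

The dosing interval is 3 half-lives, so f = 2^(−3) = 0.125.
Accumulation ratio R = 1/(1 − f) = 1/0.875 = 8/7.
Single-dose peak C₀ = D/Vd = 150/25 = 6 mcg/mL.
Steady-state peak Cmax,ss = C₀·R = 6 × 8/7 ≈ 6.857 mcg/mL.
Peak 6.9 mcg/mL vs MTC 10 mcg/mL: below toxic threshold.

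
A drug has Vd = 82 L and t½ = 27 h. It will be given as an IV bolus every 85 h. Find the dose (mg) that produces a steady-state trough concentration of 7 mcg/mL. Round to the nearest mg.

τ/t½ = 85/27 ≈ 3.1481, so f = (1/2)^(85/27) ≈ 0.112801.
Cmin,ss = (D/Vd)·f/(1−f), so D = Cmin,ss·Vd·(1−f)/f.
D = 7 × 82 × (1−f)/f ≈ 7 × 82 × 7.86517 ≈ 4514.61 mg.

4515 mg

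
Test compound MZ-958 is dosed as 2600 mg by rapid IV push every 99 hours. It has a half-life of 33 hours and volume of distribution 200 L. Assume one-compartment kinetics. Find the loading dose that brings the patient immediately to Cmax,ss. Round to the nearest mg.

f = (1/2)^(99/33) ≈ 0.125000; accumulation ratio R = 1/(1−f) ≈ 1.14286.
Loading dose to hit Cmax,ss on first dose: D_load = D_maint·R ≈ 2600 × 1.14286 ≈ 2971.44 mg.

2971 mg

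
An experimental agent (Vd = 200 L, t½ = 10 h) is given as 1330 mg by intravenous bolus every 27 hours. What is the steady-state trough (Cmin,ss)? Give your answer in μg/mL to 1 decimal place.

k = ln2/t½ = ln2/10 ≈ 0.069315 h⁻¹; fraction remaining f = e^(−kτ) = e^(−0.069315×27) ≈ 0.1539.
At steady state, accumulation factor R = 1/(1 − e^(−kτ)) ≈ 1.1819.
Single-dose peak C₀ = D/Vd = 1330/200 ≈ 6.650 μg/mL.
Steady-state peak Cmax,ss = C₀·R ≈ 6.650 × 1.1819 ≈ 7.860 μg/mL.
Steady-state trough Cmin,ss = Cmax,ss·f ≈ 7.860 × 0.1539 ≈ 1.210 μg/mL.

1.2 μg/mL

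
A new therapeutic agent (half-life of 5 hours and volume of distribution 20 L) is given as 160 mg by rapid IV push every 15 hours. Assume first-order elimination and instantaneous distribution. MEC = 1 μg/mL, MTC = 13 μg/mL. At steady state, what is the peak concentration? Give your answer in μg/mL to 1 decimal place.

9.1 μg/mL

τ = 15 h = 3 half-lives, so f = (1/2)^3 = 0.125.
At steady state, R = 1/(1 − 0.125) = 8/7.
Single-dose peak C₀ = D/Vd = 160/20 = 8 μg/mL.
Steady-state peak Cmax,ss = C₀·R = 8 × 8/7 ≈ 9.143 μg/mL.
Peak 9.1 μg/mL vs MTC 13 μg/mL: below toxic threshold.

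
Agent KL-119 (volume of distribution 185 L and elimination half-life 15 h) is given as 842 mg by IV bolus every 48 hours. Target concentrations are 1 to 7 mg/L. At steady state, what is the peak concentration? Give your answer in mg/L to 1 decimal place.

5.1 mg/L

τ/t½ = 48/15 ≈ 3.2, so fraction remaining f = (1/2)^(48/15) ≈ 0.1088.
Accumulation ratio R = 1/(1 − f) ≈ 1/0.8912 ≈ 1.1221.
Single-dose peak C₀ = D/Vd = 842/185 ≈ 4.551 mg/L.
Steady-state peak Cmax,ss = C₀·R ≈ 4.551 × 1.1221 ≈ 5.107 mg/L.
Peak 5.1 mg/L vs MTC 7 mg/L: below toxic threshold.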